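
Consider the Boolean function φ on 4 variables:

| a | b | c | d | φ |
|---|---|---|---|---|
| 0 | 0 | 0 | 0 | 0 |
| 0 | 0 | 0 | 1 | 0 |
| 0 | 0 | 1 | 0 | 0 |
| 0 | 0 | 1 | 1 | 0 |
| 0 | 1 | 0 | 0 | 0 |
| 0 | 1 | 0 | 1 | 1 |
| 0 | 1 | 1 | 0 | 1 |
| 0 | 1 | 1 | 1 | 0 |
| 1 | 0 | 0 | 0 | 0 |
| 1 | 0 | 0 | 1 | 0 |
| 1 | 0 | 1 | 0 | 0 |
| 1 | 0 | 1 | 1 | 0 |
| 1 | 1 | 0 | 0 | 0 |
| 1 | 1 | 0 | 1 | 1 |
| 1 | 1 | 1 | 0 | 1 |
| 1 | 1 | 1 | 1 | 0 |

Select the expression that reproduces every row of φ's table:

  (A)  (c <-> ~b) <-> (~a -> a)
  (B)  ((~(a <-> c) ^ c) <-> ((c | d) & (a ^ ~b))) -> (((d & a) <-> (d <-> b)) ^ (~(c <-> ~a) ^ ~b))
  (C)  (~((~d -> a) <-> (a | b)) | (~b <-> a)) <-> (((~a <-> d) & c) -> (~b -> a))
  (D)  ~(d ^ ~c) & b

(A): at (0,0,0,0) it gives 1, but φ = 0 — eliminated.
(B): at (0,0,0,1) it gives 1, but φ = 0 — eliminated.
(C): at (0,0,0,1) it gives 1, but φ = 0 — eliminated.
Only (D) survives; checking it on all 16 rows confirms it matches φ.

D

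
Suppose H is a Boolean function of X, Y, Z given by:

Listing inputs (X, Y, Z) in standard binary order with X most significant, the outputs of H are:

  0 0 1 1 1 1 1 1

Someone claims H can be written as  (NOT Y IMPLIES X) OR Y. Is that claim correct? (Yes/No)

Test each input against both H and the formula:
  X=0, Y=0, Z=0: formula gives 0, H = 0 ✓
  X=0, Y=0, Z=1: formula gives 0, H = 0 ✓
  X=0, Y=1, Z=0: formula gives 1, H = 1 ✓
  X=0, Y=1, Z=1: formula gives 1, H = 1 ✓
  X=1, Y=0, Z=0: formula gives 1, H = 1 ✓
  …and likewise for the remaining 3 rows.
All 8 rows match — the expression computes H exactly.

Yes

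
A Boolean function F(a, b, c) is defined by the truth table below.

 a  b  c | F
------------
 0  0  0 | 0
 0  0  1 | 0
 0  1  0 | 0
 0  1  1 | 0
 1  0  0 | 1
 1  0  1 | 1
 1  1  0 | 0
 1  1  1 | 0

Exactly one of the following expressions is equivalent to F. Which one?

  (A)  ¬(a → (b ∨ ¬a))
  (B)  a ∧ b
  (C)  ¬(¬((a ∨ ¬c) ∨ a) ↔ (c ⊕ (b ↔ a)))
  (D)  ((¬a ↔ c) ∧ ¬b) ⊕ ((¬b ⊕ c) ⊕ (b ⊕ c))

A

(B): at (1,0,0) it gives 0, but F = 1 — eliminated.
(C): at (0,0,0) it gives 1, but F = 0 — eliminated.
(D): at (0,0,0) it gives 1, but F = 0 — eliminated.
(A) is the remaining candidate, and it agrees with F on all 8 inputs.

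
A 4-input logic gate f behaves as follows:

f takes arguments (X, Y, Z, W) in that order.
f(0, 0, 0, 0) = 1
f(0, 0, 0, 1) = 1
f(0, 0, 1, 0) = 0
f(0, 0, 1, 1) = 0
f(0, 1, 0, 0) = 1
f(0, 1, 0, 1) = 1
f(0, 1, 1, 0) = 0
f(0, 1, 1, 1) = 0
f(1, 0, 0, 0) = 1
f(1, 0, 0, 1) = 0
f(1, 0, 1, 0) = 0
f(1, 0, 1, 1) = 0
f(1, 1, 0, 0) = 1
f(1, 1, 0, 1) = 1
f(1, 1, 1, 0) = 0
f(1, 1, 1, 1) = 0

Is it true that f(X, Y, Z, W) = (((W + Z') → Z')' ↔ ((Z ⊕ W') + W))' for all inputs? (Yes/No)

Test each input against both f and the formula:
  X=0, Y=0, Z=0, W=0: formula gives 1, f = 1 ✓
  X=0, Y=0, Z=0, W=1: formula gives 1, f = 1 ✓
  X=0, Y=0, Z=1, W=0: formula gives 0, f = 0 ✓
  X=0, Y=0, Z=1, W=1: formula gives 0, f = 0 ✓
  …
  X=1, Y=0, Z=0, W=1: formula gives 1, but f = 0 ✗
A single disagreement suffices: at (1,0,0,1) they differ, so the formula does not compute f.

No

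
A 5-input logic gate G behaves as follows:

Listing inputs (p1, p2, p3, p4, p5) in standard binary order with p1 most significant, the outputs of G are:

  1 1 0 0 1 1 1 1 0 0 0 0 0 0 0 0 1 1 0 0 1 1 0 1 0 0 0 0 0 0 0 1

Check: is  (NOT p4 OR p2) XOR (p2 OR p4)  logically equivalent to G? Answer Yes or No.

Evaluate (NOT p4 OR p2) XOR (p2 OR p4) on each row and compare to G:
  p1=0, p2=0, p3=0, p4=0, p5=0: formula gives 1, G = 1 ✓
  p1=0, p2=0, p3=0, p4=0, p5=1: formula gives 1, G = 1 ✓
  p1=0, p2=0, p3=0, p4=1, p5=0: formula gives 1, but G = 0 ✗
Row (0,0,0,1,0) is a counterexample, so the formula is not equivalent to G.

No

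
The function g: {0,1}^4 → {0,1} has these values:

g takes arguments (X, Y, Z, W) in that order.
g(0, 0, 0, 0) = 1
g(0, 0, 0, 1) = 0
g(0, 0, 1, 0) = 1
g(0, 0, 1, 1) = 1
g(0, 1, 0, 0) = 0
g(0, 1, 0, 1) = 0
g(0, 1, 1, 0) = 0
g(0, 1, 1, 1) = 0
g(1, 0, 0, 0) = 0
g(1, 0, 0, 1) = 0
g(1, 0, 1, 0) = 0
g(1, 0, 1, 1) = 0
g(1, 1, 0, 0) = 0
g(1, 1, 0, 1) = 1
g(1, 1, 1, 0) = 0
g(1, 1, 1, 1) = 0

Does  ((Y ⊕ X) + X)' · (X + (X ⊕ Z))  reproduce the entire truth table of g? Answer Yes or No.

No

Evaluate ((Y ⊕ X) + X)' · (X + (X ⊕ Z)) on each row and compare to g:
  X=0, Y=0, Z=0, W=0: formula gives 0, but g = 1 ✗
Since they disagree at (0,0,0,0), the expression is not a correct formula for g.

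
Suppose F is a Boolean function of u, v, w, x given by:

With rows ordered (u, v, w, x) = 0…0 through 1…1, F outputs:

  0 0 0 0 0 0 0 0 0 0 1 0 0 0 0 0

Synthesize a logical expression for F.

Only row (1,0,1,0) gives 1. That row's minterm u·¬v·w·¬x is F directly.

F(u, v, w, x) = ((u AND NOT v) AND w) AND NOT x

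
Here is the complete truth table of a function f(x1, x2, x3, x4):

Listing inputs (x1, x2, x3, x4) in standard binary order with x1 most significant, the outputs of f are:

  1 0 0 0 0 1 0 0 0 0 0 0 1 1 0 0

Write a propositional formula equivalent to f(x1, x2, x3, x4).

The 1-rows are (0,0,0,0), (0,1,0,1), (1,1,0,0), (1,1,0,1). Each contributes one minterm — ¬x1·¬x2·¬x3·¬x4; ¬x1·x2·¬x3·x4; x1·x2·¬x3·¬x4; x1·x2·¬x3·x4 — and their disjunction is a sum-of-products form of f.

f(x1, x2, x3, x4) = (((((NOT x1 AND NOT x2) AND NOT x3) AND NOT x4) OR (((NOT x1 AND x2) AND NOT x3) AND x4)) OR (((x1 AND x2) AND NOT x3) AND NOT x4)) OR (((x1 AND x2) AND NOT x3) AND x4)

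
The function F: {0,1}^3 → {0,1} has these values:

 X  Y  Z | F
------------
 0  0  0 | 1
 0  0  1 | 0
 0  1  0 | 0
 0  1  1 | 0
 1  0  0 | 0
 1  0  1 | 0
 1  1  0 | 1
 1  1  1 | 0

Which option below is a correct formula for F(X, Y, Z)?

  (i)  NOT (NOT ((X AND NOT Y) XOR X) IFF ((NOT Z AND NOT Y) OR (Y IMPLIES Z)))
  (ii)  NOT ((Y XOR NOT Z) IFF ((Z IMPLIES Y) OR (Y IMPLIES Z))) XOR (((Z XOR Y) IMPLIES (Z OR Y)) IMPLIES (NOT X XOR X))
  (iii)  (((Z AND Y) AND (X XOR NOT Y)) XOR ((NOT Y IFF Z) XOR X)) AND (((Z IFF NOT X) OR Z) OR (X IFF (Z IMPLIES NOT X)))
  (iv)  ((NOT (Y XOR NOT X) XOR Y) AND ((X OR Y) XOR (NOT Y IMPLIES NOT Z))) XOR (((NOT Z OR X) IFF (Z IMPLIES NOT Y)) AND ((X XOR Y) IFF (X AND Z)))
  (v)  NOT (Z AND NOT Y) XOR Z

iv

(i) disagrees with F on (0,0,0) (formula → 0, table → 1); rule it out.
(ii) disagrees with F on (0,1,1) (formula → 1, table → 0); rule it out.
(iii) disagrees with F on (0,0,0) (formula → 0, table → 1); rule it out.
(v) disagrees with F on (0,0,1) (formula → 1, table → 0); rule it out.
Only (iv) survives; checking it on all 8 rows confirms it matches F.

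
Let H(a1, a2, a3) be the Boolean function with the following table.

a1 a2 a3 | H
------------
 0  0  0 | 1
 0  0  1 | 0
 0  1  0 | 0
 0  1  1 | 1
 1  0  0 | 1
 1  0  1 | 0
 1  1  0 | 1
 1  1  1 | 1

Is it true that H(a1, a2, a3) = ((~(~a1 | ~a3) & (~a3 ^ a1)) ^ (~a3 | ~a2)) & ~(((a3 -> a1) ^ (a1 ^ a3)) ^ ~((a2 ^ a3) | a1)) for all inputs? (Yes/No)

Evaluate ((~(~a1 | ~a3) & (~a3 ^ a1)) ^ (~a3 | ~a2)) & ~(((a3 -> a1) ^ (a1 ^ a3)) ^ ~((a2 ^ a3) | a1)) on each row and compare to H:
  a1=0, a2=0, a3=0: formula gives 1, H = 1 ✓
  a1=0, a2=0, a3=1: formula gives 0, H = 0 ✓
  a1=0, a2=1, a3=0: formula gives 0, H = 0 ✓
  a1=0, a2=1, a3=1: formula gives 0, but H = 1 ✗
A single disagreement suffices: at (0,1,1) they differ, so the formula does not compute H.

No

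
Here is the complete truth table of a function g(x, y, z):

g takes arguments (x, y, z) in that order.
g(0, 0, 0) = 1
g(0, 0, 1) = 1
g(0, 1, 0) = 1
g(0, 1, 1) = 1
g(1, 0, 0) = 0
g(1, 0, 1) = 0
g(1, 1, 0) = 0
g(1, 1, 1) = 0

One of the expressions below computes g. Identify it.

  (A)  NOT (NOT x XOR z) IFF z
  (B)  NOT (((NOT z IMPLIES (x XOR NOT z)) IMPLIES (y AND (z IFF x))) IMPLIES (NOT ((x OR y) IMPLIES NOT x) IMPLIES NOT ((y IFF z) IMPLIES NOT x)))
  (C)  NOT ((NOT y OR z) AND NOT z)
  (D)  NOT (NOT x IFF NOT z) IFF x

A

(B): at (0,0,0) it gives 0, but g = 1 — eliminated.
(C): at (0,0,0) it gives 0, but g = 1 — eliminated.
(D): at (0,0,1) it gives 0, but g = 1 — eliminated.
Only (A) survives; checking it on all 8 rows confirms it matches g.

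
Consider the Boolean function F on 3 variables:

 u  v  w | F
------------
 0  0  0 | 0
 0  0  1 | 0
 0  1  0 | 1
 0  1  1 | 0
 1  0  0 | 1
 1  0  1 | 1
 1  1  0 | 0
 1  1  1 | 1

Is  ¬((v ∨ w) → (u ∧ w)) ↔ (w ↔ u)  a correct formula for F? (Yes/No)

Evaluate ¬((v ∨ w) → (u ∧ w)) ↔ (w ↔ u) on each row and compare to F:
  u=0, v=0, w=0: formula gives 0, F = 0 ✓
  u=0, v=0, w=1: formula gives 0, F = 0 ✓
  u=0, v=1, w=0: formula gives 1, F = 1 ✓
  u=0, v=1, w=1: formula gives 0, F = 0 ✓
  u=1, v=0, w=0: formula gives 1, F = 1 ✓
  u=1, v=0, w=1: formula gives 0, but F = 1 ✗
Row (1,0,1) is a counterexample, so the formula is not equivalent to F.

No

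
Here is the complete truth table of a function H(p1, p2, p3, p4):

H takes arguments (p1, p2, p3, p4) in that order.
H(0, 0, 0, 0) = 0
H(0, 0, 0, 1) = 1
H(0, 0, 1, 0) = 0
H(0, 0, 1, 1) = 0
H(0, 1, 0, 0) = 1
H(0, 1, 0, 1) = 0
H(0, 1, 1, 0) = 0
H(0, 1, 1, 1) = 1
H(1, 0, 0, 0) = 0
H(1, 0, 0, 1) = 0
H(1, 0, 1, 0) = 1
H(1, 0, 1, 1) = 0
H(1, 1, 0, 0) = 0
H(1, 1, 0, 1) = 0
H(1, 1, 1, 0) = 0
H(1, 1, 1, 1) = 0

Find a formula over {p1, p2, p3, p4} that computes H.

H(p1, p2, p3, p4) = (((((~p1 & ~p2) & ~p3) & p4) | (((~p1 & p2) & ~p3) & ~p4)) | (((~p1 & p2) & p3) & p4)) | (((p1 & ~p2) & p3) & ~p4)

Collect the rows where H=1 — (0,0,0,1), (0,1,0,0), (0,1,1,1), (1,0,1,0) — and write one minterm per row: ¬p1·¬p2·¬p3·p4, ¬p1·p2·¬p3·¬p4, ¬p1·p2·p3·p4, p1·¬p2·p3·¬p4. Their union (logical OR) reproduces the table exactly.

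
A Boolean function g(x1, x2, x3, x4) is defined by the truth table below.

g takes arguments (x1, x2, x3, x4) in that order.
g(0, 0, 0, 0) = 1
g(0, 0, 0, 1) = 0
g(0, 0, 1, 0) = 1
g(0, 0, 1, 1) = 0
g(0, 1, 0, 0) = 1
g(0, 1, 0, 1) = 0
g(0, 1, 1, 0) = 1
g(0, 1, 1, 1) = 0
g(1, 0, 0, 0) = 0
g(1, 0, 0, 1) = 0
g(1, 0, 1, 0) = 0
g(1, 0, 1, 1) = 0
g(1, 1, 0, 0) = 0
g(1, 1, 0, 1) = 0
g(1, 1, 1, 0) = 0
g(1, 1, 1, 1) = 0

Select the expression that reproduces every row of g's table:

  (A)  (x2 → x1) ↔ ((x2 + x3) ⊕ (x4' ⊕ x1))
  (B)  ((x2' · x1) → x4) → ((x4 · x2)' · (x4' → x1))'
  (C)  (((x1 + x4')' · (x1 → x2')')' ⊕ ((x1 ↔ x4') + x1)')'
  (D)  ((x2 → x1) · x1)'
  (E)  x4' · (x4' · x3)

(A) disagrees with g on (0,0,1,0) (formula → 0, table → 1); rule it out.
(B) disagrees with g on (0,1,0,1) (formula → 1, table → 0); rule it out.
(D) disagrees with g on (0,0,0,1) (formula → 1, table → 0); rule it out.
(E) disagrees with g on (0,0,0,0) (formula → 0, table → 1); rule it out.
That leaves (C). Evaluating it on every row reproduces the table of g exactly.

C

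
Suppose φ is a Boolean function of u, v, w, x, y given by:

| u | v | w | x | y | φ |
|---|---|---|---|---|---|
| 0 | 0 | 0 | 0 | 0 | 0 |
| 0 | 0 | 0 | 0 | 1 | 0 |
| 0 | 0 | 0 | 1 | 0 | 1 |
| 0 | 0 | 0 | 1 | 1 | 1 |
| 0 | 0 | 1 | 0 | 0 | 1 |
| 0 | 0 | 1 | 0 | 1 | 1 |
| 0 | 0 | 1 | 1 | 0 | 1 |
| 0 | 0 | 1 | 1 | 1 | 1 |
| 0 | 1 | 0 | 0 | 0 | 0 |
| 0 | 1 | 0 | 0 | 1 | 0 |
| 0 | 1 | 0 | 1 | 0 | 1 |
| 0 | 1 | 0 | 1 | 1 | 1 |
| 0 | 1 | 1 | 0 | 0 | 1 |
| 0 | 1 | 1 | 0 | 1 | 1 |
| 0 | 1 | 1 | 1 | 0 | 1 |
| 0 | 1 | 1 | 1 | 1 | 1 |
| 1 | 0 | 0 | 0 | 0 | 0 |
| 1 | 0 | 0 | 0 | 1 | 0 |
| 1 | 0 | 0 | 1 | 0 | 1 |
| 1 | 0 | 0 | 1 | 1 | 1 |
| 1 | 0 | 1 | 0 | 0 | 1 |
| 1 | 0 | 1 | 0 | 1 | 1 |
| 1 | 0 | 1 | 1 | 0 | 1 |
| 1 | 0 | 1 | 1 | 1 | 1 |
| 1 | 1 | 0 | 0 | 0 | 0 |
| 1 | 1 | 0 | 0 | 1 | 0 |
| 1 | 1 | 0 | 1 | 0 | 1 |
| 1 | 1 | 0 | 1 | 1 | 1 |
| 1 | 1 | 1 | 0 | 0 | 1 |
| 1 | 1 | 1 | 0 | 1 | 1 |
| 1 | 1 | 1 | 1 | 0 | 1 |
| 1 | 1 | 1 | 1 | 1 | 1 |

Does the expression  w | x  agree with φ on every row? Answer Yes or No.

Yes

Check the formula against φ row by row:
  u=0, v=0, w=0, x=0, y=0: formula gives 0, φ = 0 ✓
  u=0, v=0, w=0, x=0, y=1: formula gives 0, φ = 0 ✓
  u=0, v=0, w=0, x=1, y=0: formula gives 1, φ = 1 ✓
  u=0, v=0, w=0, x=1, y=1: formula gives 1, φ = 1 ✓
  …and likewise for the remaining 28 rows.
Every row agrees, so the formula is equivalent.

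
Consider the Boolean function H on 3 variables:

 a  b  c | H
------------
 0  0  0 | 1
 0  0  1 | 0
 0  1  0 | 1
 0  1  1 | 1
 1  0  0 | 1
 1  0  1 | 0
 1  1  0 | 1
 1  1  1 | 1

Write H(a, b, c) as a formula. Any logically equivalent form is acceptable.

H(a, b, c) = ¬(((¬a ∧ ¬b) ∧ c) ∨ ((a ∧ ¬b) ∧ c))

There are just 2 zero rows: (0,0,1), (1,0,1). Their minterms are ¬a·¬b·c, a·¬b·c; the OR of those covers precisely the 0-outputs, and negating it yields H.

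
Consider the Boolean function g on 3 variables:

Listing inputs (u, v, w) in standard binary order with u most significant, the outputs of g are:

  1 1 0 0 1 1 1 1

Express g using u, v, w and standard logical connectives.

g(u, v, w) = not (((not u and v) and not w) or ((not u and v) and w))

g is 0 on only 2 rows — (0,1,0), (0,1,1). Writing each as a minterm (¬u·v·¬w, ¬u·v·w) and OR-ing them characterizes exactly where g=0, so g is the negation of that disjunction.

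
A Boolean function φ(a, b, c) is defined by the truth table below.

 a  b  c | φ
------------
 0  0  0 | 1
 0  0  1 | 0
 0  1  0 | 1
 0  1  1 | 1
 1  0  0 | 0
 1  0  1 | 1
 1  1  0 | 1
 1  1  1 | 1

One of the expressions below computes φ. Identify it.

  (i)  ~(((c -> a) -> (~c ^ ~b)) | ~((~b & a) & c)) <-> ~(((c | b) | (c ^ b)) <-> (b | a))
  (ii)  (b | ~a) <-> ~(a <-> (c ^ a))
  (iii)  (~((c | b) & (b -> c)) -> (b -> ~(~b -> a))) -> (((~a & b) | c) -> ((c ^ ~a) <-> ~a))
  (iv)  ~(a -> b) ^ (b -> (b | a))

i

(ii) disagrees with φ on (0,0,0) (formula → 0, table → 1); rule it out.
(iii) disagrees with φ on (0,1,1) (formula → 0, table → 1); rule it out.
(iv) disagrees with φ on (0,0,1) (formula → 1, table → 0); rule it out.
That leaves (i). Evaluating it on every row reproduces the table of φ exactly.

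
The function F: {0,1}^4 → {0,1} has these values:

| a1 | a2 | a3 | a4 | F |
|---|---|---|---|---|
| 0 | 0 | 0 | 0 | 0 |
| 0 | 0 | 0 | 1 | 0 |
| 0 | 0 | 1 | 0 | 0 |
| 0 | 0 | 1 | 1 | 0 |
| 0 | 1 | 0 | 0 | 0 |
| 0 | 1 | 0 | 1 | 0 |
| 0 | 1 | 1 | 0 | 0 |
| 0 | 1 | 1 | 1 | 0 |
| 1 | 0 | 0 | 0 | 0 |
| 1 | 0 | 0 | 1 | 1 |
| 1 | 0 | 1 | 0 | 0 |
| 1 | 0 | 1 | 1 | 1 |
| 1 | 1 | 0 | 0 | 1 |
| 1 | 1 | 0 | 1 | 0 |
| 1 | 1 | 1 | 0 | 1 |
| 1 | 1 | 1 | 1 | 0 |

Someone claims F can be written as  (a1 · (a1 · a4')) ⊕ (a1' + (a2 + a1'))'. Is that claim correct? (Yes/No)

Evaluate (a1 · (a1 · a4')) ⊕ (a1' + (a2 + a1'))' on each row and compare to F:
  a1=0, a2=0, a3=0, a4=0: formula gives 0, F = 0 ✓
  a1=0, a2=0, a3=0, a4=1: formula gives 0, F = 0 ✓
  a1=0, a2=0, a3=1, a4=0: formula gives 0, F = 0 ✓
  a1=0, a2=0, a3=1, a4=1: formula gives 0, F = 0 ✓
  …and likewise for the remaining 12 rows.
No disagreement on any input; they are logically equivalent.

Yes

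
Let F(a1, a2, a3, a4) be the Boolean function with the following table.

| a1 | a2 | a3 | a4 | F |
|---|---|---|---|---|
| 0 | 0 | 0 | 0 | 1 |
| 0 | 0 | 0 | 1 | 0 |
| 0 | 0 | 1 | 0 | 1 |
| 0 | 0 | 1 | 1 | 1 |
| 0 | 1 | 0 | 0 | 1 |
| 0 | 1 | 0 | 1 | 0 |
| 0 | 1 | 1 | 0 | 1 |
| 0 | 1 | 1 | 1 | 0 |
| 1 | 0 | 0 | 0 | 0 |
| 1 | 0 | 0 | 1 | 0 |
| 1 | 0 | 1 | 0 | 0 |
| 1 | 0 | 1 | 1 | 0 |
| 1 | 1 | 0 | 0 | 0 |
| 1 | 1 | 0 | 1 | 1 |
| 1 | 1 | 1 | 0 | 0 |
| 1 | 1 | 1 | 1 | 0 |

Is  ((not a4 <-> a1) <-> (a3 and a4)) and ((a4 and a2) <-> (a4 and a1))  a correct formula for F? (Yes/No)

Evaluate ((not a4 <-> a1) <-> (a3 and a4)) and ((a4 and a2) <-> (a4 and a1)) on each row and compare to F:
  a1=0, a2=0, a3=0, a4=0: formula gives 1, F = 1 ✓
  a1=0, a2=0, a3=0, a4=1: formula gives 0, F = 0 ✓
  a1=0, a2=0, a3=1, a4=0: formula gives 1, F = 1 ✓
  a1=0, a2=0, a3=1, a4=1: formula gives 1, F = 1 ✓
  … (the remaining 12 rows also agree.)
No disagreement on any input; they are logically equivalent.

Yes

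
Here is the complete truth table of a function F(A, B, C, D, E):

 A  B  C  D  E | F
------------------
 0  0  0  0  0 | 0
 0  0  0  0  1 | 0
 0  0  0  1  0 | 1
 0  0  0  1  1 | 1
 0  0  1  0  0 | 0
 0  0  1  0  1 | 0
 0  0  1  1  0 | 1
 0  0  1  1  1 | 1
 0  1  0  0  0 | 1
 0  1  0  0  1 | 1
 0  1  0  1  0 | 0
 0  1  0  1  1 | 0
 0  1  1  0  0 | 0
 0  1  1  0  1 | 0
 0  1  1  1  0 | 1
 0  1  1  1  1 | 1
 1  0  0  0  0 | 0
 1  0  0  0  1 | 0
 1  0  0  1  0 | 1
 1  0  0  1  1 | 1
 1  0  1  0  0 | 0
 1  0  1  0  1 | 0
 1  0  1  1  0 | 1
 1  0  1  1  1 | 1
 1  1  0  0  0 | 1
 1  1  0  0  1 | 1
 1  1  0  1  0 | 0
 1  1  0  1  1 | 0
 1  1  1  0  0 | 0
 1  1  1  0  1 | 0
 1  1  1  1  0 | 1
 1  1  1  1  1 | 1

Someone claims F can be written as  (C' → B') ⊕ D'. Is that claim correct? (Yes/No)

Test each input against both F and the formula:
  A=0, B=0, C=0, D=0, E=0: formula gives 0, F = 0 ✓
  A=0, B=0, C=0, D=0, E=1: formula gives 0, F = 0 ✓
  A=0, B=0, C=0, D=1, E=0: formula gives 1, F = 1 ✓
  A=0, B=0, C=0, D=1, E=1: formula gives 1, F = 1 ✓
  …and likewise for the remaining 28 rows.
Every row agrees, so the formula is equivalent.

Yes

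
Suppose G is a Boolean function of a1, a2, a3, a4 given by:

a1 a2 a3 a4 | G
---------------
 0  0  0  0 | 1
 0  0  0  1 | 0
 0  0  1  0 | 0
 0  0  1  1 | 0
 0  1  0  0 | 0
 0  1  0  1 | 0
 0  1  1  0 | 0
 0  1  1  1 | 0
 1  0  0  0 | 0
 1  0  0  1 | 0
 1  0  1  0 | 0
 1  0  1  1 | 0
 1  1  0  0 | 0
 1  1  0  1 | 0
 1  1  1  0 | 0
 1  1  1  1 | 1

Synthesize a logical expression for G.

The 1-rows are (0,0,0,0), (1,1,1,1). Each contributes one minterm — ¬a1·¬a2·¬a3·¬a4; a1·a2·a3·a4 — and their disjunction is a sum-of-products form of G.

G(a1, a2, a3, a4) = (((NOT a1 AND NOT a2) AND NOT a3) AND NOT a4) OR (((a1 AND a2) AND a3) AND a4)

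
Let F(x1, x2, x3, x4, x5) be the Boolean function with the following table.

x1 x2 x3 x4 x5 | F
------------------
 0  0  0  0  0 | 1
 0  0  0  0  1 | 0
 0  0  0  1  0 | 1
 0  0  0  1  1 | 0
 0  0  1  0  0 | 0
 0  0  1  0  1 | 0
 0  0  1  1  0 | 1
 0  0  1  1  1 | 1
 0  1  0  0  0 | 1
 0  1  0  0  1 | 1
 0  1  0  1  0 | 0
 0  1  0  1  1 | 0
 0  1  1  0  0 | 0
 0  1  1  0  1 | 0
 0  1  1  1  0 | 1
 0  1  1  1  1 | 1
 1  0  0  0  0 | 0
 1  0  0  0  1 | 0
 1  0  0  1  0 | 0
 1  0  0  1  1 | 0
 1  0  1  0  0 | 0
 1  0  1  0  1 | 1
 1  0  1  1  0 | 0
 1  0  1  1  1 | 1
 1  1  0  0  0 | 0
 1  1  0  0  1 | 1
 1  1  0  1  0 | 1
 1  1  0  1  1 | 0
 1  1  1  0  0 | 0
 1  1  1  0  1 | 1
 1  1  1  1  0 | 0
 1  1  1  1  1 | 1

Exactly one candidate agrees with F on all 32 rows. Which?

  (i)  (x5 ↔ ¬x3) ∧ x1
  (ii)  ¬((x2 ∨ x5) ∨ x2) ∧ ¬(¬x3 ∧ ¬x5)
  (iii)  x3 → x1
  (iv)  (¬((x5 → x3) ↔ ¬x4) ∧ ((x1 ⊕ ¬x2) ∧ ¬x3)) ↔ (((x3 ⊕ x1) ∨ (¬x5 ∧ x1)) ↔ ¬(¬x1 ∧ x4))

iv

(i): at (0,0,0,0,0) it gives 0, but F = 1 — eliminated.
(ii): at (0,0,0,0,0) it gives 0, but F = 1 — eliminated.
(iii): at (0,0,0,0,1) it gives 1, but F = 0 — eliminated.
(iv) is the remaining candidate, and it agrees with F on all 32 inputs.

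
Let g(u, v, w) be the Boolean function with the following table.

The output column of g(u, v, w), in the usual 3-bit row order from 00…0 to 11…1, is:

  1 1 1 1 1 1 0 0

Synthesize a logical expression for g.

There are just 2 zero rows: (1,1,0), (1,1,1). Their minterms are u·v·¬w, u·v·w; the OR of those covers precisely the 0-outputs, and negating it yields g.

g(u, v, w) = not (((u and v) and not w) or ((u and v) and w))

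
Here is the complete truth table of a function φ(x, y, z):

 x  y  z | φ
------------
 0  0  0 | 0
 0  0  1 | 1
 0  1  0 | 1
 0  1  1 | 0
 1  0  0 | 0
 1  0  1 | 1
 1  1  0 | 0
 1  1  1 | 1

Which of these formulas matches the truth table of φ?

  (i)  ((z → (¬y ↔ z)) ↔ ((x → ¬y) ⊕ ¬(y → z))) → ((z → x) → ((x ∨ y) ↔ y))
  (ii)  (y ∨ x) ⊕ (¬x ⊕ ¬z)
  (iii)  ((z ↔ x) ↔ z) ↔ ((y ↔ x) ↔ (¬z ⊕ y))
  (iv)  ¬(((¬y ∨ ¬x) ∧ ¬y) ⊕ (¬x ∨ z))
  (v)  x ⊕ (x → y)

ii

(i): at (0,0,0) it gives 1, but φ = 0 — eliminated.
(iii): at (0,1,0) it gives 0, but φ = 1 — eliminated.
(iv): at (0,0,0) it gives 1, but φ = 0 — eliminated.
(v): at (0,0,0) it gives 1, but φ = 0 — eliminated.
Only (ii) survives; checking it on all 8 rows confirms it matches φ.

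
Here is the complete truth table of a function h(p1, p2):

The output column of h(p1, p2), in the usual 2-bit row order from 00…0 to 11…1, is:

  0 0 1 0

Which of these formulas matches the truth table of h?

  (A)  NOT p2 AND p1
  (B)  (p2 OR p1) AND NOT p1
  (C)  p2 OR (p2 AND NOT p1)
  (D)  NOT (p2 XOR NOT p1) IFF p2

A

(B): at (0,1) it gives 1, but h = 0 — eliminated.
(C): at (0,1) it gives 1, but h = 0 — eliminated.
(D): at (0,0) it gives 1, but h = 0 — eliminated.
That leaves (A). Evaluating it on every row reproduces the table of h exactly.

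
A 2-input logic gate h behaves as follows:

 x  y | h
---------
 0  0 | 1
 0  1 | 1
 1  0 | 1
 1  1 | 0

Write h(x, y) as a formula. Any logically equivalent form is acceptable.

The output is 0 only when every input is 1 — NAND of all inputs.

h(x, y) = not (x and y)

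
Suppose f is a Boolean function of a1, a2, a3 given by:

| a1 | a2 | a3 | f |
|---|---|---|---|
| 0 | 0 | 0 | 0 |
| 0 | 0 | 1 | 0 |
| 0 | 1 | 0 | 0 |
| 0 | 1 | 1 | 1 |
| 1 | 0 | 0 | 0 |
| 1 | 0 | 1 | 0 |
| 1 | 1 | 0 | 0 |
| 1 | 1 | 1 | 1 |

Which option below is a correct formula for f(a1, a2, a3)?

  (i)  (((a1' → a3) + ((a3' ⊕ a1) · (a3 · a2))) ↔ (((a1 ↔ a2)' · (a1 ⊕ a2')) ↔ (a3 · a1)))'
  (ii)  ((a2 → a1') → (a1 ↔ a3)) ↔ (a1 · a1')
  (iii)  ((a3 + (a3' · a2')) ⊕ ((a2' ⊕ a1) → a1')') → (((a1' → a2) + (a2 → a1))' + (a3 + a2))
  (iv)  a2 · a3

(i): at (0,0,0) it gives 1, but f = 0 — eliminated.
(ii): at (0,0,1) it gives 1, but f = 0 — eliminated.
(iii): at (0,0,1) it gives 1, but f = 0 — eliminated.
(iv) is the remaining candidate, and it agrees with f on all 8 inputs.

iv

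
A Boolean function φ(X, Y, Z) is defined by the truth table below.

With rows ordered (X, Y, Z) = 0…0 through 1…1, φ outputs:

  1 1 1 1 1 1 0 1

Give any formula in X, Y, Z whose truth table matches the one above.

φ is 0 on exactly one input, (1,1,0), whose minterm is X·Y·¬Z. So φ is the negation of that single conjunction.

φ(X, Y, Z) = ((X · Y) · Z')'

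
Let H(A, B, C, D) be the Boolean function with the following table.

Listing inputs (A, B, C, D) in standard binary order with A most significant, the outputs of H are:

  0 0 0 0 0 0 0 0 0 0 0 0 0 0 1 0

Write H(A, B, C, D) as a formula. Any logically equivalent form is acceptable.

H(A, B, C, D) = ((A AND B) AND C) AND NOT D

Only row (1,1,1,0) gives 1. That row's minterm A·B·C·¬D is H directly.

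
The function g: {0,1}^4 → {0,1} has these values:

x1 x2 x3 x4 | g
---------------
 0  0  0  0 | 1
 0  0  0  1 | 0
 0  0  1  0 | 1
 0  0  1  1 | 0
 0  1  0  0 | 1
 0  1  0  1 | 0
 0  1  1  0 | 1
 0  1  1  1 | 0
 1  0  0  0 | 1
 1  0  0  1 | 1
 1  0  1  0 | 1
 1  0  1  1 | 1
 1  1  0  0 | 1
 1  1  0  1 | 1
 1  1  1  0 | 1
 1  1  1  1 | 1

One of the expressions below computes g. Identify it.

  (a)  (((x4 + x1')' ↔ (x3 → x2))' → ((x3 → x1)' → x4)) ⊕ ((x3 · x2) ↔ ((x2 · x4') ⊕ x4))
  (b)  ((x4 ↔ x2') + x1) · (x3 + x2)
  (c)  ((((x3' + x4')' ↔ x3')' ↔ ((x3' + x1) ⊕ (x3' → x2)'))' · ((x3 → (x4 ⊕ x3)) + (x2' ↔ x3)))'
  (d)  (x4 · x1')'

(a): at (0,0,0,0) it gives 0, but g = 1 — eliminated.
(b): at (0,0,0,0) it gives 0, but g = 1 — eliminated.
(c): at (0,0,0,0) it gives 0, but g = 1 — eliminated.
Only (d) survives; checking it on all 16 rows confirms it matches g.

d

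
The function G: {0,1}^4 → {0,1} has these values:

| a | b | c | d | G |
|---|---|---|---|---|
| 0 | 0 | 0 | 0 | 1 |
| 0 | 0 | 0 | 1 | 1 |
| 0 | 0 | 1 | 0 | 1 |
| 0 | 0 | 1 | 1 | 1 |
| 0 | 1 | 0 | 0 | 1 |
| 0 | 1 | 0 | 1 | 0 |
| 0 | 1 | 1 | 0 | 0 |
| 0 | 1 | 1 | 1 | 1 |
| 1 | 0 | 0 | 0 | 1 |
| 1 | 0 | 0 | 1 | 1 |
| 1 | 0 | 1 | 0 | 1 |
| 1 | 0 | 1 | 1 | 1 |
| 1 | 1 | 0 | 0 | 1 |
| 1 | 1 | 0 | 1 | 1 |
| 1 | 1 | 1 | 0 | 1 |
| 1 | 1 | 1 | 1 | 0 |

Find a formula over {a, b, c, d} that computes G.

G(a, b, c, d) = NOT (((((NOT a AND b) AND NOT c) AND d) OR (((NOT a AND b) AND c) AND NOT d)) OR (((a AND b) AND c) AND d))

The 0-rows are (0,1,0,1), (0,1,1,0), (1,1,1,1). Take each as a conjunction (¬a·b·¬c·d, ¬a·b·c·¬d, a·b·c·d), form their disjunction, and complement — that gives a formula that is 1 everywhere G is.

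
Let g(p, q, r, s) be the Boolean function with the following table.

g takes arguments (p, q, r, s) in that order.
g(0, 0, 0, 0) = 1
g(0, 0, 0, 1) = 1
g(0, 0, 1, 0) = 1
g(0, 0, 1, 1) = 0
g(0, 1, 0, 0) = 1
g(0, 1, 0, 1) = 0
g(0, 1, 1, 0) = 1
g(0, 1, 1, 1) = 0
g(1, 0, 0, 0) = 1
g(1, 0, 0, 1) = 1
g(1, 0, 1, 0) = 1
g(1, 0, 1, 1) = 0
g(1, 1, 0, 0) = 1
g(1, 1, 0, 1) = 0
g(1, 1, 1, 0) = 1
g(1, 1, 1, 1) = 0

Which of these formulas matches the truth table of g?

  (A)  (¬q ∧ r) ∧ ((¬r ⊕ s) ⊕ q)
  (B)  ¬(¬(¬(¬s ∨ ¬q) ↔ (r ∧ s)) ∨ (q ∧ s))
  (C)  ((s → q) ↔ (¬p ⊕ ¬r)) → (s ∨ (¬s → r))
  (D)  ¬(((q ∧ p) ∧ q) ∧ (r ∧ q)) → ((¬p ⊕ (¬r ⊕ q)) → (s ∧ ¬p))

(A) fails at (0,0,0,0): the formula yields 0, g is 1.
(C) fails at (0,0,1,1): the formula yields 1, g is 0.
(D) fails at (0,0,1,0): the formula yields 0, g is 1.
That leaves (B). Evaluating it on every row reproduces the table of g exactly.

B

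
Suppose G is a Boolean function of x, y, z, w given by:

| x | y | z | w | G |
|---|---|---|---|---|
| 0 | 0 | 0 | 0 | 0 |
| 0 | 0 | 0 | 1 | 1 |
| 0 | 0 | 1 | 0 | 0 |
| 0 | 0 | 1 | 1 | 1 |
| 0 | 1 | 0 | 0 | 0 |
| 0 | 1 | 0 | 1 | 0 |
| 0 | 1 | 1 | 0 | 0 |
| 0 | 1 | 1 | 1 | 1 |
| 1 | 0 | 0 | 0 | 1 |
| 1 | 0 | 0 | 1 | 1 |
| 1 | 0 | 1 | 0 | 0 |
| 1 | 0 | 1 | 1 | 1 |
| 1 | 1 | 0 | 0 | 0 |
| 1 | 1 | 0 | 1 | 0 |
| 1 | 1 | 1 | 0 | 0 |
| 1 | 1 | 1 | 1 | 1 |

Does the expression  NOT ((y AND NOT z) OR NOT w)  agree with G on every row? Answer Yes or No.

No

Check the formula against G row by row:
  x=0, y=0, z=0, w=0: formula gives 0, G = 0 ✓
  x=0, y=0, z=0, w=1: formula gives 1, G = 1 ✓
  x=0, y=0, z=1, w=0: formula gives 0, G = 0 ✓
  x=0, y=0, z=1, w=1: formula gives 1, G = 1 ✓
  …
  x=1, y=0, z=0, w=0: formula gives 0, but G = 1 ✗
A single disagreement suffices: at (1,0,0,0) they differ, so the formula does not compute G.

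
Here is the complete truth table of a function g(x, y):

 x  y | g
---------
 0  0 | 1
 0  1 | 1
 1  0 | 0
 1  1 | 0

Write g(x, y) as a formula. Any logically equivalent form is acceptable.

g(x, y) = x'

The output is the negation of x.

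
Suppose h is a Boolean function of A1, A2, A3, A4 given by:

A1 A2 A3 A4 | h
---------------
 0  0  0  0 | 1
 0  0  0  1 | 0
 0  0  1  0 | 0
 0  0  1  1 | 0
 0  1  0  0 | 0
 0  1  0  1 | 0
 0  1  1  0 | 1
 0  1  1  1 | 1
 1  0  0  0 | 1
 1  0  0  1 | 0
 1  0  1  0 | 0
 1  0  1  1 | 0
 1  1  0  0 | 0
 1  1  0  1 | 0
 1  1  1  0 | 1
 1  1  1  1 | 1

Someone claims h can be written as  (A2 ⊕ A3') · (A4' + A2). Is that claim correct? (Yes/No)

Check the formula against h row by row:
  A1=0, A2=0, A3=0, A4=0: formula gives 1, h = 1 ✓
  A1=0, A2=0, A3=0, A4=1: formula gives 0, h = 0 ✓
  A1=0, A2=0, A3=1, A4=0: formula gives 0, h = 0 ✓
  A1=0, A2=0, A3=1, A4=1: formula gives 0, h = 0 ✓
  … (the remaining 12 rows also agree.)
All 16 rows match — the expression computes h exactly.

Yes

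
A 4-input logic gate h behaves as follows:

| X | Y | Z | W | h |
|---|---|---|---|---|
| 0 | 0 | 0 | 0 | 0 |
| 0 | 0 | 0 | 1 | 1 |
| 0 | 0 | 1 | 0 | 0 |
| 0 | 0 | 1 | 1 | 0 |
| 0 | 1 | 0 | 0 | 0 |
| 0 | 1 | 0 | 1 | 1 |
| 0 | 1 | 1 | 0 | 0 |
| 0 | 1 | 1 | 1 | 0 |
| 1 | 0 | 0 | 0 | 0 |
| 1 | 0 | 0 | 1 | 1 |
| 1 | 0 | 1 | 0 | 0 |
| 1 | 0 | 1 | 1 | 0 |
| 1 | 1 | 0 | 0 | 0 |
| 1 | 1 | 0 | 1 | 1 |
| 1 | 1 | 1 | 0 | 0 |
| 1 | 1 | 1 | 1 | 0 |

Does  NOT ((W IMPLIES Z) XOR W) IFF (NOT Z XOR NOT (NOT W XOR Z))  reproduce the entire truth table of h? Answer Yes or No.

Yes

Check the formula against h row by row:
  X=0, Y=0, Z=0, W=0: formula gives 0, h = 0 ✓
  X=0, Y=0, Z=0, W=1: formula gives 1, h = 1 ✓
  X=0, Y=0, Z=1, W=0: formula gives 0, h = 0 ✓
  X=0, Y=0, Z=1, W=1: formula gives 0, h = 0 ✓
  …and likewise for the remaining 12 rows.
All 16 rows match — the expression computes h exactly.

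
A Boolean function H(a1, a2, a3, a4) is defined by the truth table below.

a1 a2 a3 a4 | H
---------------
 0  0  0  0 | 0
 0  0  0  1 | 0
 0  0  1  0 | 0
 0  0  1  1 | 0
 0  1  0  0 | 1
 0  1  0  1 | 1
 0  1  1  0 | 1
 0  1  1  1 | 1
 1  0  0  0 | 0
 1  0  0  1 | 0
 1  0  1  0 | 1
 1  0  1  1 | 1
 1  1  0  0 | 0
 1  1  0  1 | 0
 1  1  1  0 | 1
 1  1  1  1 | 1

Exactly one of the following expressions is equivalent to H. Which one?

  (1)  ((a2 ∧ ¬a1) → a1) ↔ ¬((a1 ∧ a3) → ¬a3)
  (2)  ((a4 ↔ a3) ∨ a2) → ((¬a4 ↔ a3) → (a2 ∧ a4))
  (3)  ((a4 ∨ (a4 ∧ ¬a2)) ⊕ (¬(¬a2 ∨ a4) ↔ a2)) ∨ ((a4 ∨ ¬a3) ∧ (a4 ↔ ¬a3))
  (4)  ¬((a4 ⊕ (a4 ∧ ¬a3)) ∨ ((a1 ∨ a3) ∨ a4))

(2) disagrees with H on (0,0,0,0) (formula → 1, table → 0); rule it out.
(3) disagrees with H on (0,0,0,0) (formula → 1, table → 0); rule it out.
(4) disagrees with H on (0,0,0,0) (formula → 1, table → 0); rule it out.
That leaves (1). Evaluating it on every row reproduces the table of H exactly.

1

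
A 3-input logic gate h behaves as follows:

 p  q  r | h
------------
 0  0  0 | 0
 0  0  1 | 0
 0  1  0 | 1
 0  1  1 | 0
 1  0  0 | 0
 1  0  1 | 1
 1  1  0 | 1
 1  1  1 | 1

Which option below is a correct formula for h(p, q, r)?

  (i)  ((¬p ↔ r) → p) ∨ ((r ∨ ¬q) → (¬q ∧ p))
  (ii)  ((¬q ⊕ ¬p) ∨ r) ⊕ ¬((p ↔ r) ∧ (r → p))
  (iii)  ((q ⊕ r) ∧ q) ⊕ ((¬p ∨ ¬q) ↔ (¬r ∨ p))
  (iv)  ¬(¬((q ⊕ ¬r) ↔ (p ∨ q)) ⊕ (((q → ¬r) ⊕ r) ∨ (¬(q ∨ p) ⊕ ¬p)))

ii

(i) fails at (0,0,0): the formula yields 1, h is 0.
(iii) fails at (0,0,0): the formula yields 1, h is 0.
(iv) fails at (0,0,0): the formula yields 1, h is 0.
That leaves (ii). Evaluating it on every row reproduces the table of h exactly.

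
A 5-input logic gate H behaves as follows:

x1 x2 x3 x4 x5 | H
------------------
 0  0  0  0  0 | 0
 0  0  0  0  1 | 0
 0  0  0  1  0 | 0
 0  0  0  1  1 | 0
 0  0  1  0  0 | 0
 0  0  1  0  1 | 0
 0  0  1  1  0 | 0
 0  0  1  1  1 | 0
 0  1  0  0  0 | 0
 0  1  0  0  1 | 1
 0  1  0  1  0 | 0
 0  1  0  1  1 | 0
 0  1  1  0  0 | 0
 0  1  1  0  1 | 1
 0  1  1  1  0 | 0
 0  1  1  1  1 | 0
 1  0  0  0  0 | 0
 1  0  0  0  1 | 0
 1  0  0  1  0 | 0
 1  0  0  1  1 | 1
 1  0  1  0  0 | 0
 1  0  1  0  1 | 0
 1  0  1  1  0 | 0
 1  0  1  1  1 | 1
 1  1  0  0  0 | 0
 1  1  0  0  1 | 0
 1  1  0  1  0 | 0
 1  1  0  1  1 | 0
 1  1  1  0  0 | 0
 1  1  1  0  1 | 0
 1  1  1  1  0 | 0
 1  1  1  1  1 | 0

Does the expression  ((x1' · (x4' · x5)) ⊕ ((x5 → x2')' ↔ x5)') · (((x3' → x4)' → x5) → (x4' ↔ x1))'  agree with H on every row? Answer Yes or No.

Check the formula against H row by row:
  x1=0, x2=0, x3=0, x4=0, x5=0: formula gives 0, H = 0 ✓
  x1=0, x2=0, x3=0, x4=0, x5=1: formula gives 0, H = 0 ✓
  x1=0, x2=0, x3=0, x4=1, x5=0: formula gives 0, H = 0 ✓
  x1=0, x2=0, x3=0, x4=1, x5=1: formula gives 0, H = 0 ✓
  …and likewise for the remaining 28 rows.
No disagreement on any input; they are logically equivalent.

Yes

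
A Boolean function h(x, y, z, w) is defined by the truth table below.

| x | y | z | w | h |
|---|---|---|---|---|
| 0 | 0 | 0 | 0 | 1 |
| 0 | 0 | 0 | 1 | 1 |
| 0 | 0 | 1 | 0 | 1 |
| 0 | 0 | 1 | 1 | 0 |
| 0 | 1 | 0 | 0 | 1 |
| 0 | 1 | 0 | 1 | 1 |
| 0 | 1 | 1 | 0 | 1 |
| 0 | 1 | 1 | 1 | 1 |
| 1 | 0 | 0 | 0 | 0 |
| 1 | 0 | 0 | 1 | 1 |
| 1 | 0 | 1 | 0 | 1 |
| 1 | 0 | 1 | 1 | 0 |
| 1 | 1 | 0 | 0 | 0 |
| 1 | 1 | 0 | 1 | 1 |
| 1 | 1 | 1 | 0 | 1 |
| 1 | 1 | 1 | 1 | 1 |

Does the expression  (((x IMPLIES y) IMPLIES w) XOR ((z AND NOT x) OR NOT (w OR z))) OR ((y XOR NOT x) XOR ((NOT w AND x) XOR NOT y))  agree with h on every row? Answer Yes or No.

Check the formula against h row by row:
  x=0, y=0, z=0, w=0: formula gives 1, h = 1 ✓
  x=0, y=0, z=0, w=1: formula gives 1, h = 1 ✓
  x=0, y=0, z=1, w=0: formula gives 1, h = 1 ✓
  x=0, y=0, z=1, w=1: formula gives 0, h = 0 ✓
  …
  x=0, y=1, z=1, w=1: formula gives 0, but h = 1 ✗
Since they disagree at (0,1,1,1), the expression is not a correct formula for h.

No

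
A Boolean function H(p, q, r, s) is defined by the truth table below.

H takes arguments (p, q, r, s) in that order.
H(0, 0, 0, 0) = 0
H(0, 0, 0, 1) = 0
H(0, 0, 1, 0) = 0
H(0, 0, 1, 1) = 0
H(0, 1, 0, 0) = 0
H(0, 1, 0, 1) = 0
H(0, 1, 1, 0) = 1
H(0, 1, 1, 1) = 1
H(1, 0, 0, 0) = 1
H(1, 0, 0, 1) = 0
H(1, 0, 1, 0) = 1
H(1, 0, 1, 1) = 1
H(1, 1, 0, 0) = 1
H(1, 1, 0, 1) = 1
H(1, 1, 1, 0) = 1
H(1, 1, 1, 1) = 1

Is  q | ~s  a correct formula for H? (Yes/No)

No

Test each input against both H and the formula:
  p=0, q=0, r=0, s=0: formula gives 1, but H = 0 ✗
Row (0,0,0,0) is a counterexample, so the formula is not equivalent to H.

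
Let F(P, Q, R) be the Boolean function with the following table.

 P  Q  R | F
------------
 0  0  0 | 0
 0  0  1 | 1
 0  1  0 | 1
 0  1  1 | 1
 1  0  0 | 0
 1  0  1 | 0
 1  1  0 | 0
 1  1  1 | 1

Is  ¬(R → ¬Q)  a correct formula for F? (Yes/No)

Test each input against both F and the formula:
  P=0, Q=0, R=0: formula gives 0, F = 0 ✓
  P=0, Q=0, R=1: formula gives 0, but F = 1 ✗
Since they disagree at (0,0,1), the expression is not a correct formula for F.

No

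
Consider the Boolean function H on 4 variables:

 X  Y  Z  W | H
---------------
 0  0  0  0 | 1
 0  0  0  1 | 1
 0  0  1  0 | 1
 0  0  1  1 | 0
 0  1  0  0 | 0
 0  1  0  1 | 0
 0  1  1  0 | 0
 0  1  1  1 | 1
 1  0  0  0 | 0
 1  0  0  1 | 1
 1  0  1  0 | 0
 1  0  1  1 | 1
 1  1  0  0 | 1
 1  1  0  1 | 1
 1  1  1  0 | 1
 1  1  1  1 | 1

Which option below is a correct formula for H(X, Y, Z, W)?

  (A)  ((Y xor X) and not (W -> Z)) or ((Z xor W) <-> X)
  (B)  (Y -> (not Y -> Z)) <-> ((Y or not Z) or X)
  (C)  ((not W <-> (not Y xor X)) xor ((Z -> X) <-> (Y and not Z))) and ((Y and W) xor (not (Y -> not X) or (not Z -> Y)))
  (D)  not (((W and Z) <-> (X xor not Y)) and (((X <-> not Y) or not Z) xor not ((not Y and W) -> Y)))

D

(A): at (0,0,0,1) it gives 0, but H = 1 — eliminated.
(B): at (0,0,1,0) it gives 0, but H = 1 — eliminated.
(C): at (0,0,0,0) it gives 0, but H = 1 — eliminated.
(D) is the remaining candidate, and it agrees with H on all 16 inputs.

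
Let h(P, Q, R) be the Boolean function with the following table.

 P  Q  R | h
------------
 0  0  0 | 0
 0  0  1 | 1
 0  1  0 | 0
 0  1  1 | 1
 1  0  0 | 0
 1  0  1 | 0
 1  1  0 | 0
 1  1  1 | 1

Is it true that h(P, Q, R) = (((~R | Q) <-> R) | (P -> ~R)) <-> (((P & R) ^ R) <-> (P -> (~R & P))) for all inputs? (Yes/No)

Evaluate (((~R | Q) <-> R) | (P -> ~R)) <-> (((P & R) ^ R) <-> (P -> (~R & P))) on each row and compare to h:
  P=0, Q=0, R=0: formula gives 0, h = 0 ✓
  P=0, Q=0, R=1: formula gives 1, h = 1 ✓
  P=0, Q=1, R=0: formula gives 0, h = 0 ✓
  P=0, Q=1, R=1: formula gives 1, h = 1 ✓
  P=1, Q=0, R=0: formula gives 0, h = 0 ✓
  …and likewise for the remaining 3 rows.
All 8 rows match — the expression computes h exactly.

Yes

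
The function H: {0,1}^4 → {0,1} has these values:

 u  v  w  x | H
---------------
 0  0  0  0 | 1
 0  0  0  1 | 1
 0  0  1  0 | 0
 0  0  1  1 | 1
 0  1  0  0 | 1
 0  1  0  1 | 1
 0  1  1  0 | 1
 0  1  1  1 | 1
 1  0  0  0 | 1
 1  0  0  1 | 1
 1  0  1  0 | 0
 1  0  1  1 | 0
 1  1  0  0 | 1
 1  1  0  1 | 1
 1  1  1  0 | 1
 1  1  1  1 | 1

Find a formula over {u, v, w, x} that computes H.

H is 0 on only 3 rows — (0,0,1,0), (1,0,1,0), (1,0,1,1). Writing each as a minterm (¬u·¬v·w·¬x, u·¬v·w·¬x, u·¬v·w·x) and OR-ing them characterizes exactly where H=0, so H is the negation of that disjunction.

H(u, v, w, x) = not (((((not u and not v) and w) and not x) or (((u and not v) and w) and not x)) or (((u and not v) and w) and x))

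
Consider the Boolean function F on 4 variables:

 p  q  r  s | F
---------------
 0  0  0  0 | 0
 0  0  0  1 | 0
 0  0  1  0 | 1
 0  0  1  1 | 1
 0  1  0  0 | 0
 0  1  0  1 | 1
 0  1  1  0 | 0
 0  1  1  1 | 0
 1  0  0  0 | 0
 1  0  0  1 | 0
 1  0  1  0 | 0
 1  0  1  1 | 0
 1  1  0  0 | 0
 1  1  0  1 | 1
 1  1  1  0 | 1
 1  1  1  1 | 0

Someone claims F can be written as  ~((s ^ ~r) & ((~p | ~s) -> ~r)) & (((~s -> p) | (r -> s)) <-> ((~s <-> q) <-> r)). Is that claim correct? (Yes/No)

Yes

Check the formula against F row by row:
  p=0, q=0, r=0, s=0: formula gives 0, F = 0 ✓
  p=0, q=0, r=0, s=1: formula gives 0, F = 0 ✓
  p=0, q=0, r=1, s=0: formula gives 1, F = 1 ✓
  p=0, q=0, r=1, s=1: formula gives 1, F = 1 ✓
  …and likewise for the remaining 12 rows.
All 16 rows match — the expression computes F exactly.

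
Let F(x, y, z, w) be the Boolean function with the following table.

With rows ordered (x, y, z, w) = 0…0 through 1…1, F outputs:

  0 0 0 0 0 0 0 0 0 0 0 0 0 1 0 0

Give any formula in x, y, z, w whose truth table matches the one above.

F(x, y, z, w) = ((x and y) and not z) and w

F is 1 on exactly one input, (1,1,0,1), whose minterm is x·y·¬z·w. So F is just that conjunction.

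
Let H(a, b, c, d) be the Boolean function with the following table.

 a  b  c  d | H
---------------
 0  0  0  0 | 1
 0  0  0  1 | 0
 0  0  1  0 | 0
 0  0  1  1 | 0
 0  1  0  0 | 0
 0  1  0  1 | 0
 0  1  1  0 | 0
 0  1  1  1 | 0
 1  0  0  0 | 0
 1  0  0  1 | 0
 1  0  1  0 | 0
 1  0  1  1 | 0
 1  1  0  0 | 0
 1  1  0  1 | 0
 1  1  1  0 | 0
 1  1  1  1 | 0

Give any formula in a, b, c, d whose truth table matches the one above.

H(a, b, c, d) = ~(((a | b) | c) | d)

The output is 1 only when every input is 0 — NOR of all inputs.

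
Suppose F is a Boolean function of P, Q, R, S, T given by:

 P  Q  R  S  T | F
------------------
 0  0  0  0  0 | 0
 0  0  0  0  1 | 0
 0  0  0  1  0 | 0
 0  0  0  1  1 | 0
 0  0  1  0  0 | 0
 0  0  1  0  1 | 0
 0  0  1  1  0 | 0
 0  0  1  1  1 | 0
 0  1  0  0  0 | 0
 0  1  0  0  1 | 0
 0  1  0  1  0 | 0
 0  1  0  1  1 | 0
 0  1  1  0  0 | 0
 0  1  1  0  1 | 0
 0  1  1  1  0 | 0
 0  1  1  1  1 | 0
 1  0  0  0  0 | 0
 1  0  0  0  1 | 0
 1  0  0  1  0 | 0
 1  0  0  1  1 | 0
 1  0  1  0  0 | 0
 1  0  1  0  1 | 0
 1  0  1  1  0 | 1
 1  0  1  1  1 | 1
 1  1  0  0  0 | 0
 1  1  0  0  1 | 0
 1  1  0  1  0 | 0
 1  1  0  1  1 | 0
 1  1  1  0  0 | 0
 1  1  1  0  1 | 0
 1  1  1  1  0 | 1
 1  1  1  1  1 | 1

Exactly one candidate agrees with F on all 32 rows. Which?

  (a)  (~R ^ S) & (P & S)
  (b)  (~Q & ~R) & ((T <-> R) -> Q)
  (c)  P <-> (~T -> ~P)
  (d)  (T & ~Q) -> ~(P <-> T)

(b) disagrees with F on (0,0,0,0,1) (formula → 1, table → 0); rule it out.
(c) disagrees with F on (1,0,0,0,1) (formula → 1, table → 0); rule it out.
(d) disagrees with F on (0,0,0,0,0) (formula → 1, table → 0); rule it out.
(a) is the remaining candidate, and it agrees with F on all 32 inputs.

a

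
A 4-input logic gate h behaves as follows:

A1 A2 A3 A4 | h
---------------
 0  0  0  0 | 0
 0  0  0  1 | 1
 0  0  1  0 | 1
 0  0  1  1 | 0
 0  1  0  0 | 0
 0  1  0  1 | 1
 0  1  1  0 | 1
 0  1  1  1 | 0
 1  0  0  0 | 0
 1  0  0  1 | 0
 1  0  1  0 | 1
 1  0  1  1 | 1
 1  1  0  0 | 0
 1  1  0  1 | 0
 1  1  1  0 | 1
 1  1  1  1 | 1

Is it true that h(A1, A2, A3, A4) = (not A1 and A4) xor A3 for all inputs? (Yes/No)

Yes

Evaluate (not A1 and A4) xor A3 on each row and compare to h:
  A1=0, A2=0, A3=0, A4=0: formula gives 0, h = 0 ✓
  A1=0, A2=0, A3=0, A4=1: formula gives 1, h = 1 ✓
  A1=0, A2=0, A3=1, A4=0: formula gives 1, h = 1 ✓
  A1=0, A2=0, A3=1, A4=1: formula gives 0, h = 0 ✓
  … (the remaining 12 rows also agree.)
No disagreement on any input; they are logically equivalent.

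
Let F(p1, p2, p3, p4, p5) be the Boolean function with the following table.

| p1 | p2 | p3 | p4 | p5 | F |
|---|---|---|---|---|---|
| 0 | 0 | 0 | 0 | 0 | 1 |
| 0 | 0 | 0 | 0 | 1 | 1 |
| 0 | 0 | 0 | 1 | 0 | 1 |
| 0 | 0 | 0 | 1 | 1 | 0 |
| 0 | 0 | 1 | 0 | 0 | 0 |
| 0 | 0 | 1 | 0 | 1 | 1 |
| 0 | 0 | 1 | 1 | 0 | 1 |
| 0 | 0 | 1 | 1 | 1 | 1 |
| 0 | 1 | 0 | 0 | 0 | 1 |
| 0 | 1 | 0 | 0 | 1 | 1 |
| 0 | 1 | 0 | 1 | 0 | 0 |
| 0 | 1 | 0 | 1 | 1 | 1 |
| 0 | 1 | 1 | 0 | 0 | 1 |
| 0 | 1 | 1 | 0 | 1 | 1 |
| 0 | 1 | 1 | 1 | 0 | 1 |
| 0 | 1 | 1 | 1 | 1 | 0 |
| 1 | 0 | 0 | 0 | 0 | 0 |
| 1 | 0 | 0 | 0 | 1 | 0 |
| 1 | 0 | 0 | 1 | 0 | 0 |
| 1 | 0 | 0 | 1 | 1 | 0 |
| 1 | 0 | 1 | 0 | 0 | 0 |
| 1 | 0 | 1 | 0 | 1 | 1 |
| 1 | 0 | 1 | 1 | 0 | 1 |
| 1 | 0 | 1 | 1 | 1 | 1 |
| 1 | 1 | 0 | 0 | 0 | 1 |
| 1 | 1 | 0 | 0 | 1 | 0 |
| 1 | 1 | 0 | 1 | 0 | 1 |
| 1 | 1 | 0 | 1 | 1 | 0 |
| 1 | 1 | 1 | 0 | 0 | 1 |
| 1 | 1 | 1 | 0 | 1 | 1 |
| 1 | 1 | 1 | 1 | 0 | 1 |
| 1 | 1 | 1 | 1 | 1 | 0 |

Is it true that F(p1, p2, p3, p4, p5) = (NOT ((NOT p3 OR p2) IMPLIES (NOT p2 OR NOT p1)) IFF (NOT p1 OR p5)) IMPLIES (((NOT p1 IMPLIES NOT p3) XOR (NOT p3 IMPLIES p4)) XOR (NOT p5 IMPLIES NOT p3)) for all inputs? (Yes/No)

No

Test each input against both F and the formula:
  p1=0, p2=0, p3=0, p4=0, p5=0: formula gives 1, F = 1 ✓
  p1=0, p2=0, p3=0, p4=0, p5=1: formula gives 1, F = 1 ✓
  p1=0, p2=0, p3=0, p4=1, p5=0: formula gives 1, F = 1 ✓
  p1=0, p2=0, p3=0, p4=1, p5=1: formula gives 1, but F = 0 ✗
A single disagreement suffices: at (0,0,0,1,1) they differ, so the formula does not compute F.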